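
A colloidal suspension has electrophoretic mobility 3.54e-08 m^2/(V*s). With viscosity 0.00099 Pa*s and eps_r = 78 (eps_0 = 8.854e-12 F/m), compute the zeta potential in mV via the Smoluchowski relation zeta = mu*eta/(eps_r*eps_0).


Smoluchowski equation: zeta = mu * eta / (eps_r * eps_0)
zeta = 3.54e-08 * 0.00099 / (78 * 8.854e-12)
zeta = 0.050746 V = 50.75 mV

50.75


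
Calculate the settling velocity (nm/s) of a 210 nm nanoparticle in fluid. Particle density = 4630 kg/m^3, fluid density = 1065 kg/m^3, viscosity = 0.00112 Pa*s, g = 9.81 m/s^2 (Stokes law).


Radius R = 210/2 nm = 1.05e-07 m
Density difference = 4630 - 1065 = 3565 kg/m^3
v = 2 * R^2 * (rho_p - rho_f) * g / (9 * eta)
v = 2 * (1.05e-07)^2 * 3565 * 9.81 / (9 * 0.00112)
v = 7.65027e-08 m/s = 76.5027 nm/s

76.5027


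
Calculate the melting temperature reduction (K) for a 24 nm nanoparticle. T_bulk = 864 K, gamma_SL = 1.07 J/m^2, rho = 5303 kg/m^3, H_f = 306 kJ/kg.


Radius R = 24/2 = 12 nm = 1.2e-08 m
Convert H_f = 306 kJ/kg = 306000 J/kg
dT = 2 * gamma_SL * T_bulk / (rho * H_f * R)
dT = 2 * 1.07 * 864 / (5303 * 306000 * 1.2e-08)
dT = 95.0 K

95.0


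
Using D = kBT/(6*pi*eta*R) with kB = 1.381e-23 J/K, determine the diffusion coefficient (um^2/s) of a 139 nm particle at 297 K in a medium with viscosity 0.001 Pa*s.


Radius R = 139/2 = 69.5 nm = 6.95e-08 m
D = kB*T / (6*pi*eta*R)
D = 1.381e-23 * 297 / (6 * pi * 0.001 * 6.95e-08)
D = 3.13086e-12 m^2/s = 3.131 um^2/s

3.131


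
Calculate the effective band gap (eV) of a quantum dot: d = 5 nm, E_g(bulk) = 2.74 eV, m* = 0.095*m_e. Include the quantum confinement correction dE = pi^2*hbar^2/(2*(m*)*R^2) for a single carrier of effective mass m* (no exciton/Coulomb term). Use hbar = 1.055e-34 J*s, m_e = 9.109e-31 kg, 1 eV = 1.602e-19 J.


Radius R = 5/2 nm = 2.5e-09 m
Confinement energy dE = pi^2 * hbar^2 / (2 * m_eff * m_e * R^2)
dE = pi^2 * (1.055e-34)^2 / (2 * 0.095 * 9.109e-31 * (2.5e-09)^2) J, divided by 1.602e-19 J/eV
dE = 0.6339 eV
Total band gap = E_g(bulk) + dE = 2.74 + 0.6339 = 3.3739 eV

3.3739


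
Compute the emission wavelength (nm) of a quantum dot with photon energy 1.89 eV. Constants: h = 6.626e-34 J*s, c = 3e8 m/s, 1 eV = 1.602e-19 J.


Convert energy: E = 1.89 eV = 1.89 * 1.602e-19 = 3.02778e-19 J
lambda = h*c / E = 6.626e-34 * 3e8 / 3.02778e-19
lambda = 6.56521e-07 m = 656.5 nm

656.5


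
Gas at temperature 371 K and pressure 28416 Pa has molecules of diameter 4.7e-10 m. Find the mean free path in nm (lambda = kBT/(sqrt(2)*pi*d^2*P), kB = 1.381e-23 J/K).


Mean free path: lambda = kB*T / (sqrt(2) * pi * d^2 * P)
lambda = 1.381e-23 * 371 / (sqrt(2) * pi * (4.7e-10)^2 * 28416)
lambda = 1.83715e-07 m
lambda = 183.71 nm

183.71


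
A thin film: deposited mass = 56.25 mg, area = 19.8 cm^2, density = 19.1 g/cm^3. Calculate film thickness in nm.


Convert: m = 56.25 mg = 5.6250e-05 kg, A = 19.8 cm^2 = 1.9800e-03 m^2, rho = 19.1 g/cm^3 = 19100 kg/m^3
t = m / (A * rho)
t = 5.6250e-05 / (1.9800e-03 * 19100)
t = 1.4874e-06 m = 1487.4 nm

1487.4


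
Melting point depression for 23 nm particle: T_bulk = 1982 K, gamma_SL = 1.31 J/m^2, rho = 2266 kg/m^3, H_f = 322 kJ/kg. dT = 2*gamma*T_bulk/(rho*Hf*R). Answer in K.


Radius R = 23/2 = 11.5 nm = 1.15e-08 m
Convert H_f = 322 kJ/kg = 322000 J/kg
dT = 2 * gamma_SL * T_bulk / (rho * H_f * R)
dT = 2 * 1.31 * 1982 / (2266 * 322000 * 1.15e-08)
dT = 618.9 K

618.9


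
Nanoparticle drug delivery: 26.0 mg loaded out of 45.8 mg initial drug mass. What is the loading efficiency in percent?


Drug loading efficiency = (drug loaded / drug initial) * 100
DLE = 26.0 / 45.8 * 100
DLE = 0.5677 * 100
DLE = 56.77%

56.77


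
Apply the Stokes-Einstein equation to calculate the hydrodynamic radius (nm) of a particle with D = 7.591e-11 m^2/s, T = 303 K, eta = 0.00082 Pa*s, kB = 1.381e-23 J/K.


Stokes-Einstein: R = kB*T / (6*pi*eta*D)
R = 1.381e-23 * 303 / (6 * pi * 0.00082 * 7.591e-11)
R = 3.56634e-09 m = 3.57 nm

3.57


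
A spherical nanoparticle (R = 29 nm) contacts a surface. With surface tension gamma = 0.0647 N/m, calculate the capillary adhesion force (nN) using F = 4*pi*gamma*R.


Convert radius: R = 29 nm = 2.9e-08 m
F = 4 * pi * gamma * R
F = 4 * pi * 0.0647 * 2.9e-08
F = 2.35783e-08 N = 23.5783 nN

23.5783


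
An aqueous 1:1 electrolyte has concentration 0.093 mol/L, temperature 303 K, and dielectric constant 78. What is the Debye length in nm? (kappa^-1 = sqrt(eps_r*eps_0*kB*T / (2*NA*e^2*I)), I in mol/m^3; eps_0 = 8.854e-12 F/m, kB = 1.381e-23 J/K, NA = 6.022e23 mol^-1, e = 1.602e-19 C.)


Ionic strength I = 0.093 * 1^2 * 1000 = 93 mol/m^3
kappa^-1 = sqrt(78 * 8.854e-12 * 1.381e-23 * 303 / (2 * 6.022e23 * (1.602e-19)^2 * 93))
kappa^-1 = 1.003 nm

1.003


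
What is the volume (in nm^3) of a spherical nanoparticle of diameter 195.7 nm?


Radius r = 195.7/2 = 97.85 nm
Volume V = (4/3) * pi * r^3
V = (4/3) * pi * (97.85)^3
V = 3924380.41 nm^3

3924380.41


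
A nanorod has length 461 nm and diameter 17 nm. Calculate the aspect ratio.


Aspect ratio AR = length / diameter
AR = 461 / 17
AR = 27.12

27.12


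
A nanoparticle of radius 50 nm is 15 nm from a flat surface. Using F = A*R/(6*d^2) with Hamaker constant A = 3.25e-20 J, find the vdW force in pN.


Convert to SI: R = 50 nm = 5e-08 m, d = 15 nm = 1.5e-08 m
F = A * R / (6 * d^2)
F = 3.25e-20 * 5e-08 / (6 * (1.5e-08)^2)
F = 1.2037e-12 N = 1.204 pN

1.204


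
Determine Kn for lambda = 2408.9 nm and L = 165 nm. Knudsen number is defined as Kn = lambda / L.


Knudsen number Kn = lambda / L
Kn = 2408.9 / 165
Kn = 14.5994

14.5994


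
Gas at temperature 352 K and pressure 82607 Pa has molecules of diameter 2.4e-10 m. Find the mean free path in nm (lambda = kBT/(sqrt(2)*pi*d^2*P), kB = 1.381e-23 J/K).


Mean free path: lambda = kB*T / (sqrt(2) * pi * d^2 * P)
lambda = 1.381e-23 * 352 / (sqrt(2) * pi * (2.4e-10)^2 * 82607)
lambda = 2.29949e-07 m
lambda = 229.95 nm

229.95


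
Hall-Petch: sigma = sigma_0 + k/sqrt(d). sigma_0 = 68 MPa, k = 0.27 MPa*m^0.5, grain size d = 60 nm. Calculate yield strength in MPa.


d = 60 nm = 6e-08 m
sqrt(d) = 0.000244949
Hall-Petch contribution = k / sqrt(d) = 0.27 / 0.000244949 = 1102.3 MPa
sigma = sigma_0 + k/sqrt(d) = 68 + 1102.3 = 1170.3 MPa

1170.3


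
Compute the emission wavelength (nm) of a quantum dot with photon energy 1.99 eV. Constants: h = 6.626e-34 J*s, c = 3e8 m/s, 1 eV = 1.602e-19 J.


Convert energy: E = 1.99 eV = 1.99 * 1.602e-19 = 3.18798e-19 J
lambda = h*c / E = 6.626e-34 * 3e8 / 3.18798e-19
lambda = 6.2353e-07 m = 623.5 nm

623.5


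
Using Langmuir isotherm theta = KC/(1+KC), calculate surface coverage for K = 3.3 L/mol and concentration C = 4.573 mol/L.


Langmuir isotherm: theta = K*C / (1 + K*C)
K*C = 3.3 * 4.573 = 15.0909
theta = 15.0909 / (1 + 15.0909) = 15.0909 / 16.0909
theta = 0.9379

0.9379


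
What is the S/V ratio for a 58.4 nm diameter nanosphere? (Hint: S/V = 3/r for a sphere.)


Radius r = 58.4/2 = 29.2 nm
S/V = 3 / r = 3 / 29.2
S/V = 0.1027 nm^-1

0.1027


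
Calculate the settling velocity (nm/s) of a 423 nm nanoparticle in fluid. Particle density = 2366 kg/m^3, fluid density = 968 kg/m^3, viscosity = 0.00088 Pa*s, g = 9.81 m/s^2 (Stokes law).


Radius R = 423/2 nm = 2.115e-07 m
Density difference = 2366 - 968 = 1398 kg/m^3
v = 2 * R^2 * (rho_p - rho_f) * g / (9 * eta)
v = 2 * (2.115e-07)^2 * 1398 * 9.81 / (9 * 0.00088)
v = 1.54918e-07 m/s = 154.9179 nm/s

154.9179


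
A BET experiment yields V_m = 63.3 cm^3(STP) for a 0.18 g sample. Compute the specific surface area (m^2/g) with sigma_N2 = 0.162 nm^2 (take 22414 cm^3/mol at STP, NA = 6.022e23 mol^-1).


Number of moles in monolayer = V_m / 22414 = 63.3 / 22414 = 0.00282413
Number of molecules = moles * NA = 0.00282413 * 6.022e23
SA = molecules * sigma / mass
SA = (63.3 / 22414) * 6.022e23 * 0.162e-18 / 0.18
SA = 1530.6 m^2/g

1530.6


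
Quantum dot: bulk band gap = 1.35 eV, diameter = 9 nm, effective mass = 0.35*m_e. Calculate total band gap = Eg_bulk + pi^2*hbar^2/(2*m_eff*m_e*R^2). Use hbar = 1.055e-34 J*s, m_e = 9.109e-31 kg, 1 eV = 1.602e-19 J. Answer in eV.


Radius R = 9/2 nm = 4.5e-09 m
Confinement energy dE = pi^2 * hbar^2 / (2 * m_eff * m_e * R^2)
dE = pi^2 * (1.055e-34)^2 / (2 * 0.35 * 9.109e-31 * (4.5e-09)^2) J, divided by 1.602e-19 J/eV
dE = 0.0531 eV
Total band gap = E_g(bulk) + dE = 1.35 + 0.0531 = 1.4031 eV

1.4031


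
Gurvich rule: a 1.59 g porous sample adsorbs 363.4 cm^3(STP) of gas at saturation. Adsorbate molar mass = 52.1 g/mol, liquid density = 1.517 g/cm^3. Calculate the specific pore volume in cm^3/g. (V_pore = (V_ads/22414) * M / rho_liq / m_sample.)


Moles adsorbed n = V_ads / 22414 = 363.4 / 22414 = 1.621308e-02 mol
Liquid volume V_liq = n * M / rho_liq = 1.621308e-02 * 52.1 / 1.517 = 0.55682 cm^3
Specific pore volume V_pore = V_liq / m_sample = 0.55682 / 1.59
V_pore = 0.3502 cm^3/g

0.3502


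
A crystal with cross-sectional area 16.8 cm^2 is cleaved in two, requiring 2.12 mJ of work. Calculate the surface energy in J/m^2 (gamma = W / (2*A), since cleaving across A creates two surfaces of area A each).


Convert: A = 16.8 cm^2 = 0.00168 m^2, W = 2.12 mJ = 0.00212 J
Cleaving exposes two faces of area A, so total new surface = 2*A and gamma = W / (2*A)
gamma = 0.00212 / (2 * 0.00168)
gamma = 0.631 J/m^2

0.631


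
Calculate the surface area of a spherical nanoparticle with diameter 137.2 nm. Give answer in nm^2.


Radius r = 137.2/2 = 68.6 nm
Surface area SA = 4 * pi * r^2
SA = 4 * pi * (68.6)^2
SA = 59136.84 nm^2

59136.84


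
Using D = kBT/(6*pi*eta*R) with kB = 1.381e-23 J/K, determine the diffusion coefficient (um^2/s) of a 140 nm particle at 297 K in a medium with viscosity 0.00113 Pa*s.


Radius R = 140/2 = 70 nm = 7e-08 m
D = kB*T / (6*pi*eta*R)
D = 1.381e-23 * 297 / (6 * pi * 0.00113 * 7e-08)
D = 2.75089e-12 m^2/s = 2.751 um^2/s

2.751


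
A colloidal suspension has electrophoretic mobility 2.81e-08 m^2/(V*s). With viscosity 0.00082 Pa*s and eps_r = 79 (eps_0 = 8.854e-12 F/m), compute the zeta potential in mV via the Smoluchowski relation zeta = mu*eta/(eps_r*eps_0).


Smoluchowski equation: zeta = mu * eta / (eps_r * eps_0)
zeta = 2.81e-08 * 0.00082 / (79 * 8.854e-12)
zeta = 0.032942 V = 32.94 mV

32.94


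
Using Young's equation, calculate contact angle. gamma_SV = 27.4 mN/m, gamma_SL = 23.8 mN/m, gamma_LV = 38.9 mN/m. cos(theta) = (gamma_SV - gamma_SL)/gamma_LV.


cos(theta) = (gamma_SV - gamma_SL) / gamma_LV
cos(theta) = (27.4 - 23.8) / 38.9
cos(theta) = 0.092545
theta = arccos(0.092545) = 84.69 degrees

84.69


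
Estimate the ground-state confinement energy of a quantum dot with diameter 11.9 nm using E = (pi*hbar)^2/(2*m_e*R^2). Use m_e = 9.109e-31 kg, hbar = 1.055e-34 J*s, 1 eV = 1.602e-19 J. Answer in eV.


Radius R = 11.9/2 = 5.95 nm = 5.95e-09 m
E = (pi * 1.055e-34)^2 / (2 * 9.109e-31 * (5.95e-09)^2)
E(J) = 1.70322e-21
E = E(J) / 1.602e-19 = 0.0106 eV

0.0106


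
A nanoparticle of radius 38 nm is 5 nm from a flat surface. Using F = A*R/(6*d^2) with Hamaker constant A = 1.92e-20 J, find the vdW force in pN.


Convert to SI: R = 38 nm = 3.8e-08 m, d = 5 nm = 5e-09 m
F = A * R / (6 * d^2)
F = 1.92e-20 * 3.8e-08 / (6 * (5e-09)^2)
F = 4.864e-12 N = 4.864 pN

4.864


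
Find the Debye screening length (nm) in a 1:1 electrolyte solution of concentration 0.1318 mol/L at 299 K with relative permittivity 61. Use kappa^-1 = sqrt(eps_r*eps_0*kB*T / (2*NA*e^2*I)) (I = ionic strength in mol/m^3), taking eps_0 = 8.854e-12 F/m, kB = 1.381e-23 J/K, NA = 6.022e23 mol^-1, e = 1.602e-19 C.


Ionic strength I = 0.1318 * 1^2 * 1000 = 131.8 mol/m^3
kappa^-1 = sqrt(61 * 8.854e-12 * 1.381e-23 * 299 / (2 * 6.022e23 * (1.602e-19)^2 * 131.8))
kappa^-1 = 0.74 nm

0.74


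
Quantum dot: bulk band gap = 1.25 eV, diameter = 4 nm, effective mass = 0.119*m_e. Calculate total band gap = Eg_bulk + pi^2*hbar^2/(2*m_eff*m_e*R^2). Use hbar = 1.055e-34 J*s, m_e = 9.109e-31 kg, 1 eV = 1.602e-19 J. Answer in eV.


Radius R = 4/2 nm = 2e-09 m
Confinement energy dE = pi^2 * hbar^2 / (2 * m_eff * m_e * R^2)
dE = pi^2 * (1.055e-34)^2 / (2 * 0.119 * 9.109e-31 * (2e-09)^2) J, divided by 1.602e-19 J/eV
dE = 0.7907 eV
Total band gap = E_g(bulk) + dE = 1.25 + 0.7907 = 2.0407 eV

2.0407


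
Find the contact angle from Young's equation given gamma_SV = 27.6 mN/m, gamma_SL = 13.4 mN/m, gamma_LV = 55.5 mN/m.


cos(theta) = (gamma_SV - gamma_SL) / gamma_LV
cos(theta) = (27.6 - 13.4) / 55.5
cos(theta) = 0.255856
theta = arccos(0.255856) = 75.18 degrees

75.18


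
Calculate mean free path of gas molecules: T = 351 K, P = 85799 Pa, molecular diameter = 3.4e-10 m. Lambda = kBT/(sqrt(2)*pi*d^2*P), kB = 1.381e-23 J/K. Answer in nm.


Mean free path: lambda = kB*T / (sqrt(2) * pi * d^2 * P)
lambda = 1.381e-23 * 351 / (sqrt(2) * pi * (3.4e-10)^2 * 85799)
lambda = 1.10001e-07 m
lambda = 110.0 nm

110.0


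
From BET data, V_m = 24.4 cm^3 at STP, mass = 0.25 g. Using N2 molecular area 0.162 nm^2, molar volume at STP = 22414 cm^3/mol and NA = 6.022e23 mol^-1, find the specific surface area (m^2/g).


Number of moles in monolayer = V_m / 22414 = 24.4 / 22414 = 0.00108861
Number of molecules = moles * NA = 0.00108861 * 6.022e23
SA = molecules * sigma / mass
SA = (24.4 / 22414) * 6.022e23 * 0.162e-18 / 0.25
SA = 424.8 m^2/g

424.8


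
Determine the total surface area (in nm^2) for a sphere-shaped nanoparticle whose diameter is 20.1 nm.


Radius r = 20.1/2 = 10.05 nm
Surface area SA = 4 * pi * r^2
SA = 4 * pi * (10.05)^2
SA = 1269.23 nm^2

1269.23


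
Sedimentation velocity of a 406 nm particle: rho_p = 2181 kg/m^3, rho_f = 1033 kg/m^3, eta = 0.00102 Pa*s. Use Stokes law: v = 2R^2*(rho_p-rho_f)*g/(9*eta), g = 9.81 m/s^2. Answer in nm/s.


Radius R = 406/2 nm = 2.03e-07 m
Density difference = 2181 - 1033 = 1148 kg/m^3
v = 2 * R^2 * (rho_p - rho_f) * g / (9 * eta)
v = 2 * (2.03e-07)^2 * 1148 * 9.81 / (9 * 0.00102)
v = 1.01109e-07 m/s = 101.1091 nm/s

101.1091


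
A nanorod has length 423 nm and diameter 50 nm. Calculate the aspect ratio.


Aspect ratio AR = length / diameter
AR = 423 / 50
AR = 8.46

8.46


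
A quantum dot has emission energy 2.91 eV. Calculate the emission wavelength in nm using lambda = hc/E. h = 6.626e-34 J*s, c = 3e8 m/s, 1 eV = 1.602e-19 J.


Convert energy: E = 2.91 eV = 2.91 * 1.602e-19 = 4.66182e-19 J
lambda = h*c / E = 6.626e-34 * 3e8 / 4.66182e-19
lambda = 4.264e-07 m = 426.4 nm

426.4


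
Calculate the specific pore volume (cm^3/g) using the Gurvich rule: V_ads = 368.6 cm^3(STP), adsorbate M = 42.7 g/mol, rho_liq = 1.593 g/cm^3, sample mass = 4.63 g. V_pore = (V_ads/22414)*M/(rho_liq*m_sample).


Moles adsorbed n = V_ads / 22414 = 368.6 / 22414 = 1.644508e-02 mol
Liquid volume V_liq = n * M / rho_liq = 1.644508e-02 * 42.7 / 1.593 = 0.44081 cm^3
Specific pore volume V_pore = V_liq / m_sample = 0.44081 / 4.63
V_pore = 0.0952 cm^3/g

0.0952


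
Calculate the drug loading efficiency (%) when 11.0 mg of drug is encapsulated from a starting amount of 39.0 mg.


Drug loading efficiency = (drug loaded / drug initial) * 100
DLE = 11.0 / 39.0 * 100
DLE = 0.2821 * 100
DLE = 28.21%

28.21


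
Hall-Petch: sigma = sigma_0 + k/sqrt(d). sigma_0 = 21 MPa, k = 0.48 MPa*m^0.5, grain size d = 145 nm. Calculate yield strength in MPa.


d = 145 nm = 1.45e-07 m
sqrt(d) = 0.0003807887
Hall-Petch contribution = k / sqrt(d) = 0.48 / 0.0003807887 = 1260.5 MPa
sigma = sigma_0 + k/sqrt(d) = 21 + 1260.5 = 1281.5 MPa

1281.5


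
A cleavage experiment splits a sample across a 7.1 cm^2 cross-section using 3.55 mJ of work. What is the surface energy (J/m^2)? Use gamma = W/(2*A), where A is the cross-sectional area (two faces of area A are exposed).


Convert: A = 7.1 cm^2 = 0.00071 m^2, W = 3.55 mJ = 0.00355 J
Cleaving exposes two faces of area A, so total new surface = 2*A and gamma = W / (2*A)
gamma = 0.00355 / (2 * 0.00071)
gamma = 2.5 J/m^2

2.5


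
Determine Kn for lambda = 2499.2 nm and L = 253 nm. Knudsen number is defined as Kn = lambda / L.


Knudsen number Kn = lambda / L
Kn = 2499.2 / 253
Kn = 9.8783

9.8783


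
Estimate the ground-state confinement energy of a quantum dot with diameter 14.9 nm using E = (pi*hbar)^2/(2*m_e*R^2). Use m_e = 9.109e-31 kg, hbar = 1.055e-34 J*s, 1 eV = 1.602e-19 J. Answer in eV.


Radius R = 14.9/2 = 7.45 nm = 7.45e-09 m
E = (pi * 1.055e-34)^2 / (2 * 9.109e-31 * (7.45e-09)^2)
E(J) = 1.0864e-21
E = E(J) / 1.602e-19 = 0.0068 eV

0.0068


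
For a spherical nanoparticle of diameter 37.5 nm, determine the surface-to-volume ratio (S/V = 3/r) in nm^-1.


Radius r = 37.5/2 = 18.75 nm
S/V = 3 / r = 3 / 18.75
S/V = 0.16 nm^-1

0.16


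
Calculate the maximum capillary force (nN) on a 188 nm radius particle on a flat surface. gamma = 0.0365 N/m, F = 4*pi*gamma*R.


Convert radius: R = 188 nm = 1.88e-07 m
F = 4 * pi * gamma * R
F = 4 * pi * 0.0365 * 1.88e-07
F = 8.62304e-08 N = 86.2304 nN

86.2304


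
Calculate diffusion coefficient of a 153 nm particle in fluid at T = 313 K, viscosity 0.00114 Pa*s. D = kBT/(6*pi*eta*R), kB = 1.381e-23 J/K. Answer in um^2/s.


Radius R = 153/2 = 76.5 nm = 7.65e-08 m
D = kB*T / (6*pi*eta*R)
D = 1.381e-23 * 313 / (6 * pi * 0.00114 * 7.65e-08)
D = 2.62948e-12 m^2/s = 2.629 um^2/s

2.629


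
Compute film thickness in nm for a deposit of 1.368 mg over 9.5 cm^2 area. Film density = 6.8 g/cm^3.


Convert: m = 1.368 mg = 1.3680e-06 kg, A = 9.5 cm^2 = 9.5000e-04 m^2, rho = 6.8 g/cm^3 = 6800 kg/m^3
t = m / (A * rho)
t = 1.3680e-06 / (9.5000e-04 * 6800)
t = 2.1176e-07 m = 211.8 nm

211.8


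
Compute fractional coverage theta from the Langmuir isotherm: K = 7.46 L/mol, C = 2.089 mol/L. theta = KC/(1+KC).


Langmuir isotherm: theta = K*C / (1 + K*C)
K*C = 7.46 * 2.089 = 15.58394
theta = 15.58394 / (1 + 15.58394) = 15.58394 / 16.58394
theta = 0.9397

0.9397


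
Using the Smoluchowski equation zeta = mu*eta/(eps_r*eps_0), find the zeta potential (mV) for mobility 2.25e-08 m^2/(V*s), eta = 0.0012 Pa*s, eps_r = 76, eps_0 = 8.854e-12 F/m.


Smoluchowski equation: zeta = mu * eta / (eps_r * eps_0)
zeta = 2.25e-08 * 0.0012 / (76 * 8.854e-12)
zeta = 0.040125 V = 40.12 mV

40.12


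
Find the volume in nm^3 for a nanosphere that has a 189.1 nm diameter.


Radius r = 189.1/2 = 94.55 nm
Volume V = (4/3) * pi * r^3
V = (4/3) * pi * (94.55)^3
V = 3540570.19 nm^3

3540570.19


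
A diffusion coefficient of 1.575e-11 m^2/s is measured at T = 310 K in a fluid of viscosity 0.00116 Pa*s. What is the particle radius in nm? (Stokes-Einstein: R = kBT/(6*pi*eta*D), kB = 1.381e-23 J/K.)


Stokes-Einstein: R = kB*T / (6*pi*eta*D)
R = 1.381e-23 * 310 / (6 * pi * 0.00116 * 1.575e-11)
R = 1.24313e-08 m = 12.43 nm

12.43


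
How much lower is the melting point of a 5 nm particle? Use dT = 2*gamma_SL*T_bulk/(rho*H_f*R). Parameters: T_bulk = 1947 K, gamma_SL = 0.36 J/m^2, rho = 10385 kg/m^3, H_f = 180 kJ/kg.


Radius R = 5/2 = 2.5 nm = 2.5e-09 m
Convert H_f = 180 kJ/kg = 180000 J/kg
dT = 2 * gamma_SL * T_bulk / (rho * H_f * R)
dT = 2 * 0.36 * 1947 / (10385 * 180000 * 2.5e-09)
dT = 300.0 K

300.0


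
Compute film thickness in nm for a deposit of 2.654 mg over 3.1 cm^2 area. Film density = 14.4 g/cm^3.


Convert: m = 2.654 mg = 2.6540e-06 kg, A = 3.1 cm^2 = 3.1000e-04 m^2, rho = 14.4 g/cm^3 = 14400 kg/m^3
t = m / (A * rho)
t = 2.6540e-06 / (3.1000e-04 * 14400)
t = 5.9453e-07 m = 594.5 nm

594.5


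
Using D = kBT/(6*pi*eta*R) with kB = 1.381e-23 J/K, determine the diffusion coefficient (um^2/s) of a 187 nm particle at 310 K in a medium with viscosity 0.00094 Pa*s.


Radius R = 187/2 = 93.5 nm = 9.35e-08 m
D = kB*T / (6*pi*eta*R)
D = 1.381e-23 * 310 / (6 * pi * 0.00094 * 9.35e-08)
D = 2.58413e-12 m^2/s = 2.584 um^2/s

2.584


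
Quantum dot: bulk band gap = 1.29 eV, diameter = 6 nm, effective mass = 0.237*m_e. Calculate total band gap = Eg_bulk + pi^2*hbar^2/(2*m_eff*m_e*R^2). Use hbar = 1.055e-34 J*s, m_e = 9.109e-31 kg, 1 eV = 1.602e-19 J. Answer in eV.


Radius R = 6/2 nm = 3e-09 m
Confinement energy dE = pi^2 * hbar^2 / (2 * m_eff * m_e * R^2)
dE = pi^2 * (1.055e-34)^2 / (2 * 0.237 * 9.109e-31 * (3e-09)^2) J, divided by 1.602e-19 J/eV
dE = 0.1765 eV
Total band gap = E_g(bulk) + dE = 1.29 + 0.1765 = 1.4665 eV

1.4665


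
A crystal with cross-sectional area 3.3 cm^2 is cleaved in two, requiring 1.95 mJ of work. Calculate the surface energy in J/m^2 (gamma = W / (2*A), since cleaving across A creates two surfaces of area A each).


Convert: A = 3.3 cm^2 = 0.00033 m^2, W = 1.95 mJ = 0.00195 J
Cleaving exposes two faces of area A, so total new surface = 2*A and gamma = W / (2*A)
gamma = 0.00195 / (2 * 0.00033)
gamma = 2.955 J/m^2

2.955


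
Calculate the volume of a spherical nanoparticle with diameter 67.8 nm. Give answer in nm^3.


Radius r = 67.8/2 = 33.9 nm
Volume V = (4/3) * pi * r^3
V = (4/3) * pi * (33.9)^3
V = 163187.81 nm^3

163187.81


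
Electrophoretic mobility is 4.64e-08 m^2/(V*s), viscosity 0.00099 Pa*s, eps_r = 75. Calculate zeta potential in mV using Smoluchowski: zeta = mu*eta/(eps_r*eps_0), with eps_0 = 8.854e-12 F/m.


Smoluchowski equation: zeta = mu * eta / (eps_r * eps_0)
zeta = 4.64e-08 * 0.00099 / (75 * 8.854e-12)
zeta = 0.069176 V = 69.18 mV

69.18


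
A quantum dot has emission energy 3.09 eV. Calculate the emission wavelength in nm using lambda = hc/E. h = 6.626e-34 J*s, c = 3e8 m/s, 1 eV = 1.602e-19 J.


Convert energy: E = 3.09 eV = 3.09 * 1.602e-19 = 4.95018e-19 J
lambda = h*c / E = 6.626e-34 * 3e8 / 4.95018e-19
lambda = 4.01561e-07 m = 401.6 nm

401.6


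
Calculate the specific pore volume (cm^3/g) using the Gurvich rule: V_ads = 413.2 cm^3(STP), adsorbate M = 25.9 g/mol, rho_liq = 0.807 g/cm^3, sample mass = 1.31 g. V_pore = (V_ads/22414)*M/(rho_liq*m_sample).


Moles adsorbed n = V_ads / 22414 = 413.2 / 22414 = 1.843491e-02 mol
Liquid volume V_liq = n * M / rho_liq = 1.843491e-02 * 25.9 / 0.807 = 0.59165 cm^3
Specific pore volume V_pore = V_liq / m_sample = 0.59165 / 1.31
V_pore = 0.4516 cm^3/g

0.4516


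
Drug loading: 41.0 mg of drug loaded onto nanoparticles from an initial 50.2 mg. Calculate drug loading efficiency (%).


Drug loading efficiency = (drug loaded / drug initial) * 100
DLE = 41.0 / 50.2 * 100
DLE = 0.8167 * 100
DLE = 81.67%

81.67


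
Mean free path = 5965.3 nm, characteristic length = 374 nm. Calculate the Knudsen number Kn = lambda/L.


Knudsen number Kn = lambda / L
Kn = 5965.3 / 374
Kn = 15.95

15.95


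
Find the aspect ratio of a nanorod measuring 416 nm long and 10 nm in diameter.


Aspect ratio AR = length / diameter
AR = 416 / 10
AR = 41.6

41.6


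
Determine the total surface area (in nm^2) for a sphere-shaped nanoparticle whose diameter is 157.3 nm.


Radius r = 157.3/2 = 78.65 nm
Surface area SA = 4 * pi * r^2
SA = 4 * pi * (78.65)^2
SA = 77733.34 nm^2

77733.34


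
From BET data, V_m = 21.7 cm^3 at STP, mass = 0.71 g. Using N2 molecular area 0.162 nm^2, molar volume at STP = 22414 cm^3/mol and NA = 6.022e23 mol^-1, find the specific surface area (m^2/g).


Number of moles in monolayer = V_m / 22414 = 21.7 / 22414 = 0.00096814
Number of molecules = moles * NA = 0.00096814 * 6.022e23
SA = molecules * sigma / mass
SA = (21.7 / 22414) * 6.022e23 * 0.162e-18 / 0.71
SA = 133.0 m^2/g

133.0


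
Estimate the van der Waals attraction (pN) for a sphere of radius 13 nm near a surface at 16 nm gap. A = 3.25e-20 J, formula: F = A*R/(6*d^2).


Convert to SI: R = 13 nm = 1.3e-08 m, d = 16 nm = 1.6e-08 m
F = A * R / (6 * d^2)
F = 3.25e-20 * 1.3e-08 / (6 * (1.6e-08)^2)
F = 2.75065e-13 N = 0.275 pN

0.275


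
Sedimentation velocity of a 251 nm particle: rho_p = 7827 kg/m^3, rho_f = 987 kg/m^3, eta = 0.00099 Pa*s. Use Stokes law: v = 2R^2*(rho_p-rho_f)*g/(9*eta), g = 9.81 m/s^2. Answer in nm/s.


Radius R = 251/2 nm = 1.255e-07 m
Density difference = 7827 - 987 = 6840 kg/m^3
v = 2 * R^2 * (rho_p - rho_f) * g / (9 * eta)
v = 2 * (1.255e-07)^2 * 6840 * 9.81 / (9 * 0.00099)
v = 2.37227e-07 m/s = 237.2274 nm/s

237.2274


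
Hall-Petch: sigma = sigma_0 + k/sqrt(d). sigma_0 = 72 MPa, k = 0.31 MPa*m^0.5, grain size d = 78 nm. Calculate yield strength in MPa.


d = 78 nm = 7.8e-08 m
sqrt(d) = 0.0002792848
Hall-Petch contribution = k / sqrt(d) = 0.31 / 0.0002792848 = 1110.0 MPa
sigma = sigma_0 + k/sqrt(d) = 72 + 1110.0 = 1182.0 MPa

1182.0


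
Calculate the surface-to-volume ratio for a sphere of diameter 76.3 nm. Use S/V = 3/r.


Radius r = 76.3/2 = 38.15 nm
S/V = 3 / r = 3 / 38.15
S/V = 0.0786 nm^-1

0.0786


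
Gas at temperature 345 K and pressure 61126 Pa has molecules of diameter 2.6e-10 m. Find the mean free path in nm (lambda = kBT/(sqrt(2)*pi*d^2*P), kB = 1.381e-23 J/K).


Mean free path: lambda = kB*T / (sqrt(2) * pi * d^2 * P)
lambda = 1.381e-23 * 345 / (sqrt(2) * pi * (2.6e-10)^2 * 61126)
lambda = 2.59523e-07 m
lambda = 259.52 nm

259.52


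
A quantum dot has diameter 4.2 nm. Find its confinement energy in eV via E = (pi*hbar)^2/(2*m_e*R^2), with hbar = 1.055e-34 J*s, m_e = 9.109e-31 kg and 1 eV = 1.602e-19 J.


Radius R = 4.2/2 = 2.1 nm = 2.1e-09 m
E = (pi * 1.055e-34)^2 / (2 * 9.109e-31 * (2.1e-09)^2)
E(J) = 1.3673e-20
E = E(J) / 1.602e-19 = 0.0853 eV

0.0853


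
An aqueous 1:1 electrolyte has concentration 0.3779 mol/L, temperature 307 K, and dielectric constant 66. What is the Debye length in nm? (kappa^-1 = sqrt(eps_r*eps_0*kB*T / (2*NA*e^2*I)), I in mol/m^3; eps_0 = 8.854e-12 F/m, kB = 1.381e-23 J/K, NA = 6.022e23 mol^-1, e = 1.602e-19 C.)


Ionic strength I = 0.3779 * 1^2 * 1000 = 377.9 mol/m^3
kappa^-1 = sqrt(66 * 8.854e-12 * 1.381e-23 * 307 / (2 * 6.022e23 * (1.602e-19)^2 * 377.9))
kappa^-1 = 0.461 nm

0.461


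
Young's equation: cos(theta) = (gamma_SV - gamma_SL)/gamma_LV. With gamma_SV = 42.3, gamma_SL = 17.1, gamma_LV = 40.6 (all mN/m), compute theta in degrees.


cos(theta) = (gamma_SV - gamma_SL) / gamma_LV
cos(theta) = (42.3 - 17.1) / 40.6
cos(theta) = 0.62069
theta = arccos(0.62069) = 51.63 degrees

51.63


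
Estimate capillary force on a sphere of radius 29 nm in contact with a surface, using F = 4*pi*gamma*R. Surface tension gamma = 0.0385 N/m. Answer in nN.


Convert radius: R = 29 nm = 2.9e-08 m
F = 4 * pi * gamma * R
F = 4 * pi * 0.0385 * 2.9e-08
F = 1.40304e-08 N = 14.0304 nN

14.0304


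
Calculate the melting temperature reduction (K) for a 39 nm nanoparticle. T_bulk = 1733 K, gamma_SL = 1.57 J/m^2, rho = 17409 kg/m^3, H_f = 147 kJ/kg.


Radius R = 39/2 = 19.5 nm = 1.95e-08 m
Convert H_f = 147 kJ/kg = 147000 J/kg
dT = 2 * gamma_SL * T_bulk / (rho * H_f * R)
dT = 2 * 1.57 * 1733 / (17409 * 147000 * 1.95e-08)
dT = 109.0 K

109.0


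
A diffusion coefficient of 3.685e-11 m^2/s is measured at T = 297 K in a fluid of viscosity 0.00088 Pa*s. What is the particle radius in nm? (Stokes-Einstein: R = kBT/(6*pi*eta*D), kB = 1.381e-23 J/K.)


Stokes-Einstein: R = kB*T / (6*pi*eta*D)
R = 1.381e-23 * 297 / (6 * pi * 0.00088 * 3.685e-11)
R = 6.7101e-09 m = 6.71 nm

6.71


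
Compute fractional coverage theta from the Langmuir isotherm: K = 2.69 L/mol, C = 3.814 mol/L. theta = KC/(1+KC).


Langmuir isotherm: theta = K*C / (1 + K*C)
K*C = 2.69 * 3.814 = 10.25966
theta = 10.25966 / (1 + 10.25966) = 10.25966 / 11.25966
theta = 0.9112

0.9112


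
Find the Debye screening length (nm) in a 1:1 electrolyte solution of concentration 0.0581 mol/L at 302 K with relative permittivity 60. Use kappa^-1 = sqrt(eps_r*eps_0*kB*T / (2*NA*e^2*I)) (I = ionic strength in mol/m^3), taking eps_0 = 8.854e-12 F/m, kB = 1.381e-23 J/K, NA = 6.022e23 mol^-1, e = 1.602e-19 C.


Ionic strength I = 0.0581 * 1^2 * 1000 = 58.1 mol/m^3
kappa^-1 = sqrt(60 * 8.854e-12 * 1.381e-23 * 302 / (2 * 6.022e23 * (1.602e-19)^2 * 58.1))
kappa^-1 = 1.111 nm

1.111


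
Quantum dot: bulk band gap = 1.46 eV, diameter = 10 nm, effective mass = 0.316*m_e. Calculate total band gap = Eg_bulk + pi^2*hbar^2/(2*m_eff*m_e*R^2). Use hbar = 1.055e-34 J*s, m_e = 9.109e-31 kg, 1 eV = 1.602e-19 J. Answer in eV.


Radius R = 10/2 nm = 5e-09 m
Confinement energy dE = pi^2 * hbar^2 / (2 * m_eff * m_e * R^2)
dE = pi^2 * (1.055e-34)^2 / (2 * 0.316 * 9.109e-31 * (5e-09)^2) J, divided by 1.602e-19 J/eV
dE = 0.0476 eV
Total band gap = E_g(bulk) + dE = 1.46 + 0.0476 = 1.5076 eV

1.5076


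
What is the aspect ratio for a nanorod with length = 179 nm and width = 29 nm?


Aspect ratio AR = length / diameter
AR = 179 / 29
AR = 6.17

6.17


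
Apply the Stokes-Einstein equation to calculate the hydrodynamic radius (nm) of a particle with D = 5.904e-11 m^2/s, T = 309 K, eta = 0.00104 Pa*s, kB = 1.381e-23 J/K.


Stokes-Einstein: R = kB*T / (6*pi*eta*D)
R = 1.381e-23 * 309 / (6 * pi * 0.00104 * 5.904e-11)
R = 3.68698e-09 m = 3.69 nm

3.69


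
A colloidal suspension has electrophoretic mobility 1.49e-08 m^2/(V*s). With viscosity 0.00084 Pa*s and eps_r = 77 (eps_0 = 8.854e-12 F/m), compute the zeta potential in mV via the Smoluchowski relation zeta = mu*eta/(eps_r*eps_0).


Smoluchowski equation: zeta = mu * eta / (eps_r * eps_0)
zeta = 1.49e-08 * 0.00084 / (77 * 8.854e-12)
zeta = 0.018358 V = 18.36 mV

18.36


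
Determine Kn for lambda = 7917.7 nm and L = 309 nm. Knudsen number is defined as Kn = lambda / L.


Knudsen number Kn = lambda / L
Kn = 7917.7 / 309
Kn = 25.6236

25.6236


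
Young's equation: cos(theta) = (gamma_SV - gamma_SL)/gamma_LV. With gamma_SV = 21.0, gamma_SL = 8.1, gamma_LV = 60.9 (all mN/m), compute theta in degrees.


cos(theta) = (gamma_SV - gamma_SL) / gamma_LV
cos(theta) = (21.0 - 8.1) / 60.9
cos(theta) = 0.211823
theta = arccos(0.211823) = 77.77 degrees

77.77


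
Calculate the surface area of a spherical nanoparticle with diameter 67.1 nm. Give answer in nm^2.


Radius r = 67.1/2 = 33.55 nm
Surface area SA = 4 * pi * r^2
SA = 4 * pi * (33.55)^2
SA = 14144.74 nm^2

14144.74


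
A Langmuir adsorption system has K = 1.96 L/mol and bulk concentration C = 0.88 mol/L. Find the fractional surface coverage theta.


Langmuir isotherm: theta = K*C / (1 + K*C)
K*C = 1.96 * 0.88 = 1.7248
theta = 1.7248 / (1 + 1.7248) = 1.7248 / 2.7248
theta = 0.633

0.633


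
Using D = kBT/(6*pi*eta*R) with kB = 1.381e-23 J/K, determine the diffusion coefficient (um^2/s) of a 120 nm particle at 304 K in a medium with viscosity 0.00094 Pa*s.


Radius R = 120/2 = 60 nm = 6e-08 m
D = kB*T / (6*pi*eta*R)
D = 1.381e-23 * 304 / (6 * pi * 0.00094 * 6e-08)
D = 3.949e-12 m^2/s = 3.949 um^2/s

3.949


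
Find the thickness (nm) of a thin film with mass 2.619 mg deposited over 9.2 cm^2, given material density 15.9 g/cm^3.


Convert: m = 2.619 mg = 2.6190e-06 kg, A = 9.2 cm^2 = 9.2000e-04 m^2, rho = 15.9 g/cm^3 = 15900 kg/m^3
t = m / (A * rho)
t = 2.6190e-06 / (9.2000e-04 * 15900)
t = 1.7904e-07 m = 179.0 nm

179.0


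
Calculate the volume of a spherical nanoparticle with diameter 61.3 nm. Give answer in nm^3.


Radius r = 61.3/2 = 30.65 nm
Volume V = (4/3) * pi * r^3
V = (4/3) * pi * (30.65)^3
V = 120609.09 nm^3

120609.09


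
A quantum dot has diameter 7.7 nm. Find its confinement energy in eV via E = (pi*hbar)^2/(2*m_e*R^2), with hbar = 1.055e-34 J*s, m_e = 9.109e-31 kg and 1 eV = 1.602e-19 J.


Radius R = 7.7/2 = 3.85 nm = 3.85e-09 m
E = (pi * 1.055e-34)^2 / (2 * 9.109e-31 * (3.85e-09)^2)
E(J) = 4.06801e-21
E = E(J) / 1.602e-19 = 0.0254 eV

0.0254


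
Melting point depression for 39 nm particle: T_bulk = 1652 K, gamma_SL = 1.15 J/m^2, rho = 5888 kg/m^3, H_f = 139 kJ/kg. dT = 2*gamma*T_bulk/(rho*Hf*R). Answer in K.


Radius R = 39/2 = 19.5 nm = 1.95e-08 m
Convert H_f = 139 kJ/kg = 139000 J/kg
dT = 2 * gamma_SL * T_bulk / (rho * H_f * R)
dT = 2 * 1.15 * 1652 / (5888 * 139000 * 1.95e-08)
dT = 238.1 K

238.1


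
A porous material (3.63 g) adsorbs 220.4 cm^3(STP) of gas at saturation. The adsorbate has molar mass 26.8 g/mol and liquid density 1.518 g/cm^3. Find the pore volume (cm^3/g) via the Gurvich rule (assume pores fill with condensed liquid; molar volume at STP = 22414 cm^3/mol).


Moles adsorbed n = V_ads / 22414 = 220.4 / 22414 = 9.833140e-03 mol
Liquid volume V_liq = n * M / rho_liq = 9.833140e-03 * 26.8 / 1.518 = 0.17360 cm^3
Specific pore volume V_pore = V_liq / m_sample = 0.17360 / 3.63
V_pore = 0.0478 cm^3/g

0.0478


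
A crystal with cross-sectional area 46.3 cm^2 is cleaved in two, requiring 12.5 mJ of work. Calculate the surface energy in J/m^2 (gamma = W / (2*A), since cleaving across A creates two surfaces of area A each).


Convert: A = 46.3 cm^2 = 0.00463 m^2, W = 12.5 mJ = 0.0125 J
Cleaving exposes two faces of area A, so total new surface = 2*A and gamma = W / (2*A)
gamma = 0.0125 / (2 * 0.00463)
gamma = 1.35 J/m^2

1.35


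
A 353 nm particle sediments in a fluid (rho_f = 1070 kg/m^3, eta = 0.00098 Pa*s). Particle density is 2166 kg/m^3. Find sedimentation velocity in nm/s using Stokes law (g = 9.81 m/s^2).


Radius R = 353/2 nm = 1.765e-07 m
Density difference = 2166 - 1070 = 1096 kg/m^3
v = 2 * R^2 * (rho_p - rho_f) * g / (9 * eta)
v = 2 * (1.765e-07)^2 * 1096 * 9.81 / (9 * 0.00098)
v = 7.59505e-08 m/s = 75.9505 nm/s

75.9505


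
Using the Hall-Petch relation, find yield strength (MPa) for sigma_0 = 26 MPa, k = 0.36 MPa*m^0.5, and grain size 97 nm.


d = 97 nm = 9.7e-08 m
sqrt(d) = 0.0003114482
Hall-Petch contribution = k / sqrt(d) = 0.36 / 0.0003114482 = 1155.9 MPa
sigma = sigma_0 + k/sqrt(d) = 26 + 1155.9 = 1181.9 MPa

1181.9


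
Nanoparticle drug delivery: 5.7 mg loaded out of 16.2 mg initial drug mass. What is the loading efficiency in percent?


Drug loading efficiency = (drug loaded / drug initial) * 100
DLE = 5.7 / 16.2 * 100
DLE = 0.3519 * 100
DLE = 35.19%

35.19


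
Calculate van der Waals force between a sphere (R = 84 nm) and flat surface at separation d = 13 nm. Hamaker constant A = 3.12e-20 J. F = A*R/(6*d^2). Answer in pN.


Convert to SI: R = 84 nm = 8.4e-08 m, d = 13 nm = 1.3e-08 m
F = A * R / (6 * d^2)
F = 3.12e-20 * 8.4e-08 / (6 * (1.3e-08)^2)
F = 2.58462e-12 N = 2.585 pN

2.585


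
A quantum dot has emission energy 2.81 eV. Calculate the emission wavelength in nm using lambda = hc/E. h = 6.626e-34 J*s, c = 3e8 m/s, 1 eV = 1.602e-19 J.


Convert energy: E = 2.81 eV = 2.81 * 1.602e-19 = 4.50162e-19 J
lambda = h*c / E = 6.626e-34 * 3e8 / 4.50162e-19
lambda = 4.41574e-07 m = 441.6 nm

441.6


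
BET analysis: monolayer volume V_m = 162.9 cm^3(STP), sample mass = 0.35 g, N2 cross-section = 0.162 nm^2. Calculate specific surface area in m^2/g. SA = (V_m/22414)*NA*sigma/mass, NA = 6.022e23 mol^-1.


Number of moles in monolayer = V_m / 22414 = 162.9 / 22414 = 0.00726778
Number of molecules = moles * NA = 0.00726778 * 6.022e23
SA = molecules * sigma / mass
SA = (162.9 / 22414) * 6.022e23 * 0.162e-18 / 0.35
SA = 2025.8 m^2/g

2025.8


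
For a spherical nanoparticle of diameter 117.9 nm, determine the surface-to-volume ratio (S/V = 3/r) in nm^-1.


Radius r = 117.9/2 = 58.95 nm
S/V = 3 / r = 3 / 58.95
S/V = 0.0509 nm^-1

0.0509


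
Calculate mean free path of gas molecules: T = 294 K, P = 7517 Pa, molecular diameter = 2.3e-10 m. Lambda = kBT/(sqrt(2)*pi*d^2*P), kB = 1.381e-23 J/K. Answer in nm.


Mean free path: lambda = kB*T / (sqrt(2) * pi * d^2 * P)
lambda = 1.381e-23 * 294 / (sqrt(2) * pi * (2.3e-10)^2 * 7517)
lambda = 2.29814e-06 m
lambda = 2298.14 nm

2298.14


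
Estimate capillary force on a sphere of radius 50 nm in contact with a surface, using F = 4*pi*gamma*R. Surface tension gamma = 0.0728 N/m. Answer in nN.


Convert radius: R = 50 nm = 5e-08 m
F = 4 * pi * gamma * R
F = 4 * pi * 0.0728 * 5e-08
F = 4.57416e-08 N = 45.7416 nN

45.7416


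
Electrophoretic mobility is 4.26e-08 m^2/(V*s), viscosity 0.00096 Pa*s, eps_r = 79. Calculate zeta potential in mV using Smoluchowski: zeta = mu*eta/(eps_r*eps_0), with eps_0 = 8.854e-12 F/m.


Smoluchowski equation: zeta = mu * eta / (eps_r * eps_0)
zeta = 4.26e-08 * 0.00096 / (79 * 8.854e-12)
zeta = 0.058467 V = 58.47 mV

58.47


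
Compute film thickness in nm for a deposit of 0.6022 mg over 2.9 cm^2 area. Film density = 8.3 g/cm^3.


Convert: m = 0.6022 mg = 6.0220e-07 kg, A = 2.9 cm^2 = 2.9000e-04 m^2, rho = 8.3 g/cm^3 = 8300 kg/m^3
t = m / (A * rho)
t = 6.0220e-07 / (2.9000e-04 * 8300)
t = 2.5019e-07 m = 250.2 nm

250.2


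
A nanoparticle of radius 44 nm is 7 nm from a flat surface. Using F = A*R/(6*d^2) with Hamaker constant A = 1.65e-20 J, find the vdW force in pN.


Convert to SI: R = 44 nm = 4.4e-08 m, d = 7 nm = 7e-09 m
F = A * R / (6 * d^2)
F = 1.65e-20 * 4.4e-08 / (6 * (7e-09)^2)
F = 2.46939e-12 N = 2.469 pN

2.469


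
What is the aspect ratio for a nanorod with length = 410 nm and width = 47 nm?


Aspect ratio AR = length / diameter
AR = 410 / 47
AR = 8.72

8.72


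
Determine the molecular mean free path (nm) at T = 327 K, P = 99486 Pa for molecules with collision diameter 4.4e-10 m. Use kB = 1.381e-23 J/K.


Mean free path: lambda = kB*T / (sqrt(2) * pi * d^2 * P)
lambda = 1.381e-23 * 327 / (sqrt(2) * pi * (4.4e-10)^2 * 99486)
lambda = 5.27727e-08 m
lambda = 52.77 nm

52.77


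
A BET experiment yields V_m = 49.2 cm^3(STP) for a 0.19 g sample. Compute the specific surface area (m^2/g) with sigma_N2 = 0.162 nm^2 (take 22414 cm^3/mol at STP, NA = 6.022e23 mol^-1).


Number of moles in monolayer = V_m / 22414 = 49.2 / 22414 = 0.00219506
Number of molecules = moles * NA = 0.00219506 * 6.022e23
SA = molecules * sigma / mass
SA = (49.2 / 22414) * 6.022e23 * 0.162e-18 / 0.19
SA = 1127.1 m^2/g

1127.1


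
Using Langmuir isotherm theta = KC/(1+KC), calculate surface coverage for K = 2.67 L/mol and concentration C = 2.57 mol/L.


Langmuir isotherm: theta = K*C / (1 + K*C)
K*C = 2.67 * 2.57 = 6.8619
theta = 6.8619 / (1 + 6.8619) = 6.8619 / 7.8619
theta = 0.8728

0.8728


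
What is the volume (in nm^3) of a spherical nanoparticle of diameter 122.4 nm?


Radius r = 122.4/2 = 61.2 nm
Volume V = (4/3) * pi * r^3
V = (4/3) * pi * (61.2)^3
V = 960158.38 nm^3

960158.38


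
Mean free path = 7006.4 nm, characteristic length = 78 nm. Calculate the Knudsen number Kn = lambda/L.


Knudsen number Kn = lambda / L
Kn = 7006.4 / 78
Kn = 89.8256

89.8256


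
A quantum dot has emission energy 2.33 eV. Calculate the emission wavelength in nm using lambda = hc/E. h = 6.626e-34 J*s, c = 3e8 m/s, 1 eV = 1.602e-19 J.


Convert energy: E = 2.33 eV = 2.33 * 1.602e-19 = 3.73266e-19 J
lambda = h*c / E = 6.626e-34 * 3e8 / 3.73266e-19
lambda = 5.32542e-07 m = 532.5 nm

532.5


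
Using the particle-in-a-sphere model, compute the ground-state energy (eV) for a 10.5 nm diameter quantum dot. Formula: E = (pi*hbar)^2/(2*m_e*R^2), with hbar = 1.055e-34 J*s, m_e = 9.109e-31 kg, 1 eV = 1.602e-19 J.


Radius R = 10.5/2 = 5.25 nm = 5.25e-09 m
E = (pi * 1.055e-34)^2 / (2 * 9.109e-31 * (5.25e-09)^2)
E(J) = 2.18769e-21
E = E(J) / 1.602e-19 = 0.0137 eV

0.0137


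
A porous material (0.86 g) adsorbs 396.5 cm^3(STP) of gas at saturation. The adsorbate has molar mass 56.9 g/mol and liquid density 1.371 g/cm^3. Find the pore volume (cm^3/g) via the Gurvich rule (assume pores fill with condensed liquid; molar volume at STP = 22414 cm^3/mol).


Moles adsorbed n = V_ads / 22414 = 396.5 / 22414 = 1.768984e-02 mol
Liquid volume V_liq = n * M / rho_liq = 1.768984e-02 * 56.9 / 1.371 = 0.73417 cm^3
Specific pore volume V_pore = V_liq / m_sample = 0.73417 / 0.86
V_pore = 0.8537 cm^3/g

0.8537


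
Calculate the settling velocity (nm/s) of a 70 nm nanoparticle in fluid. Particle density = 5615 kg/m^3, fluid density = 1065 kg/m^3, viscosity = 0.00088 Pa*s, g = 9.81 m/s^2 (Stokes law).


Radius R = 70/2 nm = 3.5e-08 m
Density difference = 5615 - 1065 = 4550 kg/m^3
v = 2 * R^2 * (rho_p - rho_f) * g / (9 * eta)
v = 2 * (3.5e-08)^2 * 4550 * 9.81 / (9 * 0.00088)
v = 1.38077e-08 m/s = 13.8077 nm/s

13.8077


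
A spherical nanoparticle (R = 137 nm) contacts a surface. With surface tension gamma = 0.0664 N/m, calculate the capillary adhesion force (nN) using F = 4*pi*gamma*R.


Convert radius: R = 137 nm = 1.37e-07 m
F = 4 * pi * gamma * R
F = 4 * pi * 0.0664 * 1.37e-07
F = 1.14314e-07 N = 114.3138 nN

114.3138
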